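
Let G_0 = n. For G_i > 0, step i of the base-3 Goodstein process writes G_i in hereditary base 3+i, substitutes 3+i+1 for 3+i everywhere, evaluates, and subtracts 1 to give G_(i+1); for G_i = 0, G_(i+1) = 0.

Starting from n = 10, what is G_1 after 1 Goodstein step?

step 0: 10 = 3^2 + 1; sub 4 for 3: 4^2 + 1; = 17; G_1 = 17−1 = 16
step 1: 16 = 4^2; sub 5 for 4: 5^2; = 25; G_2 = 25−1 = 24

16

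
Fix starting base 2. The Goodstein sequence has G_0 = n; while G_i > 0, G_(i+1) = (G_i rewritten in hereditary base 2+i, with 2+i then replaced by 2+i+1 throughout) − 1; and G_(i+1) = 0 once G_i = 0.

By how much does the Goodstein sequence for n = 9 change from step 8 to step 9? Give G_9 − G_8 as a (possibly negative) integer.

825935012890

base 2: 9 = 2^(2 + 1) + 1; at 3: 3^(3 + 1) + 1 = 82; next = 81
base 3: 81 = 3^(3 + 1); at 4: 4^(4 + 1) = 1024; next = 1023
base 4: 1023 = 3·4^4 + 3·4^3 + 3·4^2 + 3·4 + 3; at 5: 3·5^5 + 3·5^3 + 3·5^2 + 3·5 + 3 = 9843; next = 9842
base 5: 9842 = 3·5^5 + 3·5^3 + 3·5^2 + 3·5 + 2; at 6: 3·6^6 + 3·6^3 + 3·6^2 + 3·6 + 2 = 140744; next = 140743
base 6: 140743 = 3·6^6 + 3·6^3 + 3·6^2 + 3·6 + 1; at 7: 3·7^7 + 3·7^3 + 3·7^2 + 3·7 + 1 = 2471827; next = 2471826
base 7: 2471826 = 3·7^7 + 3·7^3 + 3·7^2 + 3·7; at 8: 3·8^8 + 3·8^3 + 3·8^2 + 3·8 = 50333400; next = 50333399
base 8: 50333399 = 3·8^8 + 3·8^3 + 3·8^2 + 2·8 + 7; at 9: 3·9^9 + 3·9^3 + 3·9^2 + 2·9 + 7 = 1162263922; next = 1162263921
base 9: 1162263921 = 3·9^9 + 3·9^3 + 3·9^2 + 2·9 + 6; at 10: 3·10^10 + 3·10^3 + 3·10^2 + 2·10 + 6 = 30000003326; next = 30000003325
base 10: 30000003325 = 3·10^10 + 3·10^3 + 3·10^2 + 2·10 + 5; at 11: 3·11^11 + 3·11^3 + 3·11^2 + 2·11 + 5 = 855935016216; next = 855935016215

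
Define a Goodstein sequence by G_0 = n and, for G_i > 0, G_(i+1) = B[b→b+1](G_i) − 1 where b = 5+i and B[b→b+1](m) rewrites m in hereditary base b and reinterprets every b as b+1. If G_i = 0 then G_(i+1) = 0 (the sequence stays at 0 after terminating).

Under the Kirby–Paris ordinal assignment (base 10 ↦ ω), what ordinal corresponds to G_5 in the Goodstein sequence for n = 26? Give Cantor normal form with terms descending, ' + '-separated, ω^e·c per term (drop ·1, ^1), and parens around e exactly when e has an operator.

ω·6 + 3

G_0 = 26. HB_5(26) = 5^2 + 1. Bump = 37. G_1 = 36.
G_1 = 36. HB_6(36) = 6^2. Bump = 49. G_2 = 48.
G_2 = 48. HB_7(48) = 6·7 + 6. Bump = 54. G_3 = 53.
G_3 = 53. HB_8(53) = 6·8 + 5. Bump = 59. G_4 = 58.
G_4 = 58. HB_9(58) = 6·9 + 4. Bump = 64. G_5 = 63.
G_5 = 63. HB_10(63) = 6·10 + 3. Bump = 69. G_6 = 68.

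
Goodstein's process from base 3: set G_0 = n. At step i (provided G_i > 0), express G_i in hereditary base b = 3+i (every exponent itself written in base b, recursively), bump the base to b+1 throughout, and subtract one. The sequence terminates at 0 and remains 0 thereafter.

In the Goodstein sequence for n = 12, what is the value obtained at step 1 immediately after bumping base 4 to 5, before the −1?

28

i=0: 12 = 3^2 + 3 (b=3); 3→4: 4^2 + 4 = 20; 20−1 = 19
i=1: 19 = 4^2 + 3 (b=4); 4→5: 5^2 + 3 = 28; 28−1 = 27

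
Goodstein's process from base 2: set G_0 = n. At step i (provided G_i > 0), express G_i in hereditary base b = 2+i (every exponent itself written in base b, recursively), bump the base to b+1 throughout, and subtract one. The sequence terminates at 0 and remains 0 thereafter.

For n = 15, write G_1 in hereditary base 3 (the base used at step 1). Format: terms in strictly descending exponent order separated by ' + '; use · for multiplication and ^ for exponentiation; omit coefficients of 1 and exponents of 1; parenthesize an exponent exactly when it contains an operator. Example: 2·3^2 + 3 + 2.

step 0: 15 = 2^(2 + 1) + 2^2 + 2 + 1; sub 3 for 2: 3^(3 + 1) + 3^3 + 3 + 1; = 112; G_1 = 112−1 = 111
step 1: 111 = 3^(3 + 1) + 3^3 + 3; sub 4 for 3: 4^(4 + 1) + 4^4 + 4; = 1284; G_2 = 1284−1 = 1283

3^(3 + 1) + 3^3 + 3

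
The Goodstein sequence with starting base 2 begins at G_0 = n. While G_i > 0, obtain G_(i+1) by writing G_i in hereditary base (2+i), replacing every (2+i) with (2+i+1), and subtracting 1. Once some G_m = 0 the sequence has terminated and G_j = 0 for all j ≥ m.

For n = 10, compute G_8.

10 —HB2→ 2^(2 + 1) + 2 —bump→ 3^(3 + 1) + 3 = 84 —(−1)→ 83
83 —HB3→ 3^(3 + 1) + 2 —bump→ 4^(4 + 1) + 2 = 1026 —(−1)→ 1025
1025 —HB4→ 4^(4 + 1) + 1 —bump→ 5^(5 + 1) + 1 = 15626 —(−1)→ 15625
15625 —HB5→ 5^(5 + 1) —bump→ 6^(6 + 1) = 279936 —(−1)→ 279935
279935 —HB6→ 5·6^6 + 5·6^5 + 5·6^4 + 5·6^3 + 5·6^2 + 5·6 + 5 —bump→ 5·7^7 + 5·7^5 + 5·7^4 + 5·7^3 + 5·7^2 + 5·7 + 5 = 4215755 —(−1)→ 4215754
4215754 —HB7→ 5·7^7 + 5·7^5 + 5·7^4 + 5·7^3 + 5·7^2 + 5·7 + 4 —bump→ 5·8^8 + 5·8^5 + 5·8^4 + 5·8^3 + 5·8^2 + 5·8 + 4 = 84073324 —(−1)→ 84073323
84073323 —HB8→ 5·8^8 + 5·8^5 + 5·8^4 + 5·8^3 + 5·8^2 + 5·8 + 3 —bump→ 5·9^9 + 5·9^5 + 5·9^4 + 5·9^3 + 5·9^2 + 5·9 + 3 = 1937434593 —(−1)→ 1937434592
1937434592 —HB9→ 5·9^9 + 5·9^5 + 5·9^4 + 5·9^3 + 5·9^2 + 5·9 + 2 —bump→ 5·10^10 + 5·10^5 + 5·10^4 + 5·10^3 + 5·10^2 + 5·10 + 2 = 50000555552 —(−1)→ 50000555551
50000555551 —HB10→ 5·10^10 + 5·10^5 + 5·10^4 + 5·10^3 + 5·10^2 + 5·10 + 1 —bump→ 5·11^11 + 5·11^5 + 5·11^4 + 5·11^3 + 5·11^2 + 5·11 + 1 = 1426559238831 —(−1)→ 1426559238830

50000555551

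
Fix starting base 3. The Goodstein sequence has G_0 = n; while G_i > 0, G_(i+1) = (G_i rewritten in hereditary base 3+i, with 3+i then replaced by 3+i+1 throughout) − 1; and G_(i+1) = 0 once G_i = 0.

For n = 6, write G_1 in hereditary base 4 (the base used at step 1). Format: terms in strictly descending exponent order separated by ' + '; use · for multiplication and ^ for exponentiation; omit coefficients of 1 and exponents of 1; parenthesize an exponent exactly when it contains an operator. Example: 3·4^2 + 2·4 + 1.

4 + 3

6 —HB3→ 2·3 —bump→ 2·4 = 8 —(−1)→ 7
7 —HB4→ 4 + 3 —bump→ 5 + 3 = 8 —(−1)→ 7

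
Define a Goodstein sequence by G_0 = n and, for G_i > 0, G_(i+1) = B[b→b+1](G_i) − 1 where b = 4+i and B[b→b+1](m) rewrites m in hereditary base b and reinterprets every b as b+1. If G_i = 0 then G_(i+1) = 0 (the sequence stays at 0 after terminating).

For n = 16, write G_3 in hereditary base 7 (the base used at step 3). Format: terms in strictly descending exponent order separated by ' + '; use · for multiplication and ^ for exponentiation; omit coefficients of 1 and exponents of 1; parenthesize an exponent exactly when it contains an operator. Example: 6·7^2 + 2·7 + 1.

G_0 = 16. HB_4(16) = 4^2. Bump = 25. G_1 = 24.
G_1 = 24. HB_5(24) = 4·5 + 4. Bump = 28. G_2 = 27.
G_2 = 27. HB_6(27) = 4·6 + 3. Bump = 31. G_3 = 30.

4·7 + 2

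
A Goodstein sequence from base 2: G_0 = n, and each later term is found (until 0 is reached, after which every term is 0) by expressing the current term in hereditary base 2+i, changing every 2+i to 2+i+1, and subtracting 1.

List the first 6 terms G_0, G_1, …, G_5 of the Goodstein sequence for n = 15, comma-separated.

15, 111, 1283, 18752, 326593, 6588344

i=0: 15 = 2^(2 + 1) + 2^2 + 2 + 1 (b=2); 2→3: 3^(3 + 1) + 3^3 + 3 + 1 = 112; 112−1 = 111
i=1: 111 = 3^(3 + 1) + 3^3 + 3 (b=3); 3→4: 4^(4 + 1) + 4^4 + 4 = 1284; 1284−1 = 1283
i=2: 1283 = 4^(4 + 1) + 4^4 + 3 (b=4); 4→5: 5^(5 + 1) + 5^5 + 3 = 18753; 18753−1 = 18752
i=3: 18752 = 5^(5 + 1) + 5^5 + 2 (b=5); 5→6: 6^(6 + 1) + 6^6 + 2 = 326594; 326594−1 = 326593
i=4: 326593 = 6^(6 + 1) + 6^6 + 1 (b=6); 6→7: 7^(7 + 1) + 7^7 + 1 = 6588345; 6588345−1 = 6588344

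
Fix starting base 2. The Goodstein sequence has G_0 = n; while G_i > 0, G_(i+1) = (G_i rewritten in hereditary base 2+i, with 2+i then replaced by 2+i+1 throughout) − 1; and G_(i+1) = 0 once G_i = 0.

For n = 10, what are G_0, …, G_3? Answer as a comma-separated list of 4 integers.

10, 83, 1025, 15625

10 —HB2→ 2^(2 + 1) + 2 —bump→ 3^(3 + 1) + 3 = 84 —(−1)→ 83
83 —HB3→ 3^(3 + 1) + 2 —bump→ 4^(4 + 1) + 2 = 1026 —(−1)→ 1025
1025 —HB4→ 4^(4 + 1) + 1 —bump→ 5^(5 + 1) + 1 = 15626 —(−1)→ 15625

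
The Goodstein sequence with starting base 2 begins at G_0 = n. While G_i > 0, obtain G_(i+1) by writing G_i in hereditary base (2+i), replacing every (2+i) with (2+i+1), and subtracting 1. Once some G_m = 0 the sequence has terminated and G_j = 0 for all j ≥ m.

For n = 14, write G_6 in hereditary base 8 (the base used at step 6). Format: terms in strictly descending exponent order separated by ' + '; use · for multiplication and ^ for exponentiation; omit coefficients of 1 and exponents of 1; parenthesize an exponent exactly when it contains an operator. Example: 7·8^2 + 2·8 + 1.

G_0=14  [base 2] 2^(2 + 1) + 2^2 + 2  →[2↦3]→  3^(3 + 1) + 3^3 + 3 = 111  −1 ⇒ G_1=110
G_1=110  [base 3] 3^(3 + 1) + 3^3 + 2  →[3↦4]→  4^(4 + 1) + 4^4 + 2 = 1282  −1 ⇒ G_2=1281
G_2=1281  [base 4] 4^(4 + 1) + 4^4 + 1  →[4↦5]→  5^(5 + 1) + 5^5 + 1 = 18751  −1 ⇒ G_3=18750
G_3=18750  [base 5] 5^(5 + 1) + 5^5  →[5↦6]→  6^(6 + 1) + 6^6 = 326592  −1 ⇒ G_4=326591
G_4=326591  [base 6] 6^(6 + 1) + 5·6^5 + 5·6^4 + 5·6^3 + 5·6^2 + 5·6 + 5  →[6↦7]→  7^(7 + 1) + 5·7^5 + 5·7^4 + 5·7^3 + 5·7^2 + 5·7 + 5 = 5862841  −1 ⇒ G_5=5862840
G_5=5862840  [base 7] 7^(7 + 1) + 5·7^5 + 5·7^4 + 5·7^3 + 5·7^2 + 5·7 + 4  →[7↦8]→  8^(8 + 1) + 5·8^5 + 5·8^4 + 5·8^3 + 5·8^2 + 5·8 + 4 = 134404972  −1 ⇒ G_6=134404971
G_6=134404971  [base 8] 8^(8 + 1) + 5·8^5 + 5·8^4 + 5·8^3 + 5·8^2 + 5·8 + 3  →[8↦9]→  9^(9 + 1) + 5·9^5 + 5·9^4 + 5·9^3 + 5·9^2 + 5·9 + 3 = 3487116549  −1 ⇒ G_7=3487116548

8^(8 + 1) + 5·8^5 + 5·8^4 + 5·8^3 + 5·8^2 + 5·8 + 3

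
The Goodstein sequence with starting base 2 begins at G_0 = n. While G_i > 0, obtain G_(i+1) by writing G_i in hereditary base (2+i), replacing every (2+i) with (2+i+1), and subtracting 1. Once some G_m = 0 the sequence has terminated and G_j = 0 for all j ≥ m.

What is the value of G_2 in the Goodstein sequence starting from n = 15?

15 —HB2→ 2^(2 + 1) + 2^2 + 2 + 1 —bump→ 3^(3 + 1) + 3^3 + 3 + 1 = 112 —(−1)→ 111
111 —HB3→ 3^(3 + 1) + 3^3 + 3 —bump→ 4^(4 + 1) + 4^4 + 4 = 1284 —(−1)→ 1283
1283 —HB4→ 4^(4 + 1) + 4^4 + 3 —bump→ 5^(5 + 1) + 5^5 + 3 = 18753 —(−1)→ 18752

1283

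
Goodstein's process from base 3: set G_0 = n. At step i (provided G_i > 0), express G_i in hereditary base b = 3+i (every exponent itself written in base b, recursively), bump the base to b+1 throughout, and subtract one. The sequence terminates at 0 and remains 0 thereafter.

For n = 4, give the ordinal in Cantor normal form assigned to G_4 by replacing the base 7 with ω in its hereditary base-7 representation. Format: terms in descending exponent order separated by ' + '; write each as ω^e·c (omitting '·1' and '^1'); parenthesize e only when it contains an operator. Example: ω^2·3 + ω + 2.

2

(0) 4|_3 = 3 + 1 ↦ 4 + 1|_4 = 5 ⇒ 4
(1) 4|_4 = 4 ↦ 5|_5 = 5 ⇒ 4
(2) 4|_5 = 4 ↦ 4|_6 = 4 ⇒ 3
(3) 3|_6 = 3 ↦ 3|_7 = 3 ⇒ 2
(4) 2|_7 = 2 ↦ 2|_8 = 2 ⇒ 1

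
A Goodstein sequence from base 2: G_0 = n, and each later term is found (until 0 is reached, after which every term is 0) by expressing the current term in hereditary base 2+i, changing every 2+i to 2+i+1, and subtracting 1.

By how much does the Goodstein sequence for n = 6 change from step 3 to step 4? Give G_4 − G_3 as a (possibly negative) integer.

6 —HB2→ 2^2 + 2 —bump→ 3^3 + 3 = 30 —(−1)→ 29
29 —HB3→ 3^3 + 2 —bump→ 4^4 + 2 = 258 —(−1)→ 257
257 —HB4→ 4^4 + 1 —bump→ 5^5 + 1 = 3126 —(−1)→ 3125
3125 —HB5→ 5^5 —bump→ 6^6 = 46656 —(−1)→ 46655

43530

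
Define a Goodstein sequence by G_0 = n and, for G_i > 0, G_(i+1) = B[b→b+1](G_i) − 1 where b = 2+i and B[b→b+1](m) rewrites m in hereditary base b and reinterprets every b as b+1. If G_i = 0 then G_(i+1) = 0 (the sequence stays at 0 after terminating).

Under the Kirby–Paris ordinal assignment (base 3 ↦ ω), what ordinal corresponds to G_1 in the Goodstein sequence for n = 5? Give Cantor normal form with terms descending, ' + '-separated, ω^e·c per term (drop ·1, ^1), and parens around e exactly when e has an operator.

G_0 = 5. HB_2(5) = 2^2 + 1. Bump = 28. G_1 = 27.
G_1 = 27. HB_3(27) = 3^3. Bump = 256. G_2 = 255.

ω^ω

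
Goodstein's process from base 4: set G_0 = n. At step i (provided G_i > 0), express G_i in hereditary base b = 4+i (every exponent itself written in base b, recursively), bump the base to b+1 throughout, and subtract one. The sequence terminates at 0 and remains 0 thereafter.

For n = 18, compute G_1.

G_0=18  [base 4] 4^2 + 2  →[4↦5]→  5^2 + 2 = 27  −1 ⇒ G_1=26
G_1=26  [base 5] 5^2 + 1  →[5↦6]→  6^2 + 1 = 37  −1 ⇒ G_2=36

26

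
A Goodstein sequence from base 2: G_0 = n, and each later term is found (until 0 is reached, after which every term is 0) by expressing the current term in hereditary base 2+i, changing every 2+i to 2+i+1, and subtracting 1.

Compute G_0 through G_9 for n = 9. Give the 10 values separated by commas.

9, 81, 1023, 9842, 140743, 2471826, 50333399, 1162263921, 30000003325, 855935016215

i=0: 9 = 2^(2 + 1) + 1 (b=2); 2→3: 3^(3 + 1) + 1 = 82; 82−1 = 81
i=1: 81 = 3^(3 + 1) (b=3); 3→4: 4^(4 + 1) = 1024; 1024−1 = 1023
i=2: 1023 = 3·4^4 + 3·4^3 + 3·4^2 + 3·4 + 3 (b=4); 4→5: 3·5^5 + 3·5^3 + 3·5^2 + 3·5 + 3 = 9843; 9843−1 = 9842
i=3: 9842 = 3·5^5 + 3·5^3 + 3·5^2 + 3·5 + 2 (b=5); 5→6: 3·6^6 + 3·6^3 + 3·6^2 + 3·6 + 2 = 140744; 140744−1 = 140743
i=4: 140743 = 3·6^6 + 3·6^3 + 3·6^2 + 3·6 + 1 (b=6); 6→7: 3·7^7 + 3·7^3 + 3·7^2 + 3·7 + 1 = 2471827; 2471827−1 = 2471826
i=5: 2471826 = 3·7^7 + 3·7^3 + 3·7^2 + 3·7 (b=7); 7→8: 3·8^8 + 3·8^3 + 3·8^2 + 3·8 = 50333400; 50333400−1 = 50333399
i=6: 50333399 = 3·8^8 + 3·8^3 + 3·8^2 + 2·8 + 7 (b=8); 8→9: 3·9^9 + 3·9^3 + 3·9^2 + 2·9 + 7 = 1162263922; 1162263922−1 = 1162263921
i=7: 1162263921 = 3·9^9 + 3·9^3 + 3·9^2 + 2·9 + 6 (b=9); 9→10: 3·10^10 + 3·10^3 + 3·10^2 + 2·10 + 6 = 30000003326; 30000003326−1 = 30000003325
i=8: 30000003325 = 3·10^10 + 3·10^3 + 3·10^2 + 2·10 + 5 (b=10); 10→11: 3·11^11 + 3·11^3 + 3·11^2 + 2·11 + 5 = 855935016216; 855935016216−1 = 855935016215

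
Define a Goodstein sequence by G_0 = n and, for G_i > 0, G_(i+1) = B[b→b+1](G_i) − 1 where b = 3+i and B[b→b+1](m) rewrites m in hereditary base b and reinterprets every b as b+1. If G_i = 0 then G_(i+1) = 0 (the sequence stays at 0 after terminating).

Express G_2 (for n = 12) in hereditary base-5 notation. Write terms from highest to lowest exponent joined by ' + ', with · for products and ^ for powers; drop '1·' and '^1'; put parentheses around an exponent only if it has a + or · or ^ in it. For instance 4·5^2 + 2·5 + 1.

5^2 + 2

step 0: 12 = 3^2 + 3; sub 4 for 3: 4^2 + 4; = 20; G_1 = 20−1 = 19
step 1: 19 = 4^2 + 3; sub 5 for 4: 5^2 + 3; = 28; G_2 = 28−1 = 27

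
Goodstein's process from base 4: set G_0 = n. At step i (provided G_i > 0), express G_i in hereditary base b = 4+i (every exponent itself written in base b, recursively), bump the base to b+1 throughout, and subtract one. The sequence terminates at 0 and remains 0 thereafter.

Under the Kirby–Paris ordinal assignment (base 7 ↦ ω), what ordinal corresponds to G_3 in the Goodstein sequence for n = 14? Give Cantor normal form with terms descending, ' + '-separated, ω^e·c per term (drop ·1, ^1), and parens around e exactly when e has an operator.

ω·2 + 6

(0) 14|_4 = 3·4 + 2 ↦ 3·5 + 2|_5 = 17 ⇒ 16
(1) 16|_5 = 3·5 + 1 ↦ 3·6 + 1|_6 = 19 ⇒ 18
(2) 18|_6 = 3·6 ↦ 3·7|_7 = 21 ⇒ 20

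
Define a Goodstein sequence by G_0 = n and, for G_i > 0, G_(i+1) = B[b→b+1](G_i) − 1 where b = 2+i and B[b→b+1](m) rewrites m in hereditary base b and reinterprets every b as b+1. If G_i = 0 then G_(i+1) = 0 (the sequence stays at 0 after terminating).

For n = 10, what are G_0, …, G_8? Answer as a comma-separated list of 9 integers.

10, 83, 1025, 15625, 279935, 4215754, 84073323, 1937434592, 50000555551

base 2: 10 = 2^(2 + 1) + 2; at 3: 3^(3 + 1) + 3 = 84; next = 83
base 3: 83 = 3^(3 + 1) + 2; at 4: 4^(4 + 1) + 2 = 1026; next = 1025
base 4: 1025 = 4^(4 + 1) + 1; at 5: 5^(5 + 1) + 1 = 15626; next = 15625
base 5: 15625 = 5^(5 + 1); at 6: 6^(6 + 1) = 279936; next = 279935
base 6: 279935 = 5·6^6 + 5·6^5 + 5·6^4 + 5·6^3 + 5·6^2 + 5·6 + 5; at 7: 5·7^7 + 5·7^5 + 5·7^4 + 5·7^3 + 5·7^2 + 5·7 + 5 = 4215755; next = 4215754
base 7: 4215754 = 5·7^7 + 5·7^5 + 5·7^4 + 5·7^3 + 5·7^2 + 5·7 + 4; at 8: 5·8^8 + 5·8^5 + 5·8^4 + 5·8^3 + 5·8^2 + 5·8 + 4 = 84073324; next = 84073323
base 8: 84073323 = 5·8^8 + 5·8^5 + 5·8^4 + 5·8^3 + 5·8^2 + 5·8 + 3; at 9: 5·9^9 + 5·9^5 + 5·9^4 + 5·9^3 + 5·9^2 + 5·9 + 3 = 1937434593; next = 1937434592
base 9: 1937434592 = 5·9^9 + 5·9^5 + 5·9^4 + 5·9^3 + 5·9^2 + 5·9 + 2; at 10: 5·10^10 + 5·10^5 + 5·10^4 + 5·10^3 + 5·10^2 + 5·10 + 2 = 50000555552; next = 50000555551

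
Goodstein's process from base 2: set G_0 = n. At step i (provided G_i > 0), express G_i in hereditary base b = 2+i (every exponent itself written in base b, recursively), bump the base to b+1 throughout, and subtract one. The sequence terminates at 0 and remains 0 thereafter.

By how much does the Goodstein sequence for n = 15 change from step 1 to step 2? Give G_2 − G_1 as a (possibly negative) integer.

base 2: 15 = 2^(2 + 1) + 2^2 + 2 + 1; at 3: 3^(3 + 1) + 3^3 + 3 + 1 = 112; next = 111
base 3: 111 = 3^(3 + 1) + 3^3 + 3; at 4: 4^(4 + 1) + 4^4 + 4 = 1284; next = 1283

1172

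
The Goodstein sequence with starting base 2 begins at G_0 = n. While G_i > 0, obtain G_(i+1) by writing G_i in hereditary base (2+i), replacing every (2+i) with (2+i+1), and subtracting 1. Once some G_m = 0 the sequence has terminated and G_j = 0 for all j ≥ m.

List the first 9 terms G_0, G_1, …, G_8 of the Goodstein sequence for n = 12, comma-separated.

G_0 = 12. HB_2(12) = 2^(2 + 1) + 2^2. Bump = 108. G_1 = 107.
G_1 = 107. HB_3(107) = 3^(3 + 1) + 2·3^2 + 2·3 + 2. Bump = 1066. G_2 = 1065.
G_2 = 1065. HB_4(1065) = 4^(4 + 1) + 2·4^2 + 2·4 + 1. Bump = 15686. G_3 = 15685.
G_3 = 15685. HB_5(15685) = 5^(5 + 1) + 2·5^2 + 2·5. Bump = 280020. G_4 = 280019.
G_4 = 280019. HB_6(280019) = 6^(6 + 1) + 2·6^2 + 6 + 5. Bump = 5764911. G_5 = 5764910.
G_5 = 5764910. HB_7(5764910) = 7^(7 + 1) + 2·7^2 + 7 + 4. Bump = 134217868. G_6 = 134217867.
G_6 = 134217867. HB_8(134217867) = 8^(8 + 1) + 2·8^2 + 8 + 3. Bump = 3486784575. G_7 = 3486784574.
G_7 = 3486784574. HB_9(3486784574) = 9^(9 + 1) + 2·9^2 + 9 + 2. Bump = 100000000212. G_8 = 100000000211.

12, 107, 1065, 15685, 280019, 5764910, 134217867, 3486784574, 100000000211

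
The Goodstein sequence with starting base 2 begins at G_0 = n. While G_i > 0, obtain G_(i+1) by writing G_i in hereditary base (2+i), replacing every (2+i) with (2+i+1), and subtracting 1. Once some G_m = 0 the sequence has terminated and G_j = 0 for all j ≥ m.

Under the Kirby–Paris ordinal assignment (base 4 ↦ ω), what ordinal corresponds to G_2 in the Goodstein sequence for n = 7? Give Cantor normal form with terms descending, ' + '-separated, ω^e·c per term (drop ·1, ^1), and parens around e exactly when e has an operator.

ω^ω + 3

(0) 7|_2 = 2^2 + 2 + 1 ↦ 3^3 + 3 + 1|_3 = 31 ⇒ 30
(1) 30|_3 = 3^3 + 3 ↦ 4^4 + 4|_4 = 260 ⇒ 259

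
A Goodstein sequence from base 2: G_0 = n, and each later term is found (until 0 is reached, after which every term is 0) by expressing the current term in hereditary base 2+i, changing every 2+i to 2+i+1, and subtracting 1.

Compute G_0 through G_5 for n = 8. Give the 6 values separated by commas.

step 0: 8 = 2^(2 + 1); sub 3 for 2: 3^(3 + 1); = 81; G_1 = 81−1 = 80
step 1: 80 = 2·3^3 + 2·3^2 + 2·3 + 2; sub 4 for 3: 2·4^4 + 2·4^2 + 2·4 + 2; = 554; G_2 = 554−1 = 553
step 2: 553 = 2·4^4 + 2·4^2 + 2·4 + 1; sub 5 for 4: 2·5^5 + 2·5^2 + 2·5 + 1; = 6311; G_3 = 6311−1 = 6310
step 3: 6310 = 2·5^5 + 2·5^2 + 2·5; sub 6 for 5: 2·6^6 + 2·6^2 + 2·6; = 93396; G_4 = 93396−1 = 93395
step 4: 93395 = 2·6^6 + 2·6^2 + 6 + 5; sub 7 for 6: 2·7^7 + 2·7^2 + 7 + 5; = 1647196; G_5 = 1647196−1 = 1647195

8, 80, 553, 6310, 93395, 1647195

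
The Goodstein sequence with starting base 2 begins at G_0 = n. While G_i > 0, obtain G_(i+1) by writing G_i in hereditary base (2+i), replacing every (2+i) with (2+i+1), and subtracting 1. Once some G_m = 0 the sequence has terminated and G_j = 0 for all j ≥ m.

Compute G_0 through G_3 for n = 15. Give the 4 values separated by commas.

15, 111, 1283, 18752

step 0: 15 = 2^(2 + 1) + 2^2 + 2 + 1; sub 3 for 2: 3^(3 + 1) + 3^3 + 3 + 1; = 112; G_1 = 112−1 = 111
step 1: 111 = 3^(3 + 1) + 3^3 + 3; sub 4 for 3: 4^(4 + 1) + 4^4 + 4; = 1284; G_2 = 1284−1 = 1283
step 2: 1283 = 4^(4 + 1) + 4^4 + 3; sub 5 for 4: 5^(5 + 1) + 5^5 + 3; = 18753; G_3 = 18753−1 = 18752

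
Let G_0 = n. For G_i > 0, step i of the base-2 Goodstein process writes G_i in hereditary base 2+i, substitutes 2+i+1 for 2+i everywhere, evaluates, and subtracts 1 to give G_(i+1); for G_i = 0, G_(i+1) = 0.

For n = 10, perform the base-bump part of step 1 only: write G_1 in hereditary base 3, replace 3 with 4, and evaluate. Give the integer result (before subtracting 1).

i=0: 10 = 2^(2 + 1) + 2 (b=2); 2→3: 3^(3 + 1) + 3 = 84; 84−1 = 83
i=1: 83 = 3^(3 + 1) + 2 (b=3); 3→4: 4^(4 + 1) + 2 = 1026; 1026−1 = 1025

1026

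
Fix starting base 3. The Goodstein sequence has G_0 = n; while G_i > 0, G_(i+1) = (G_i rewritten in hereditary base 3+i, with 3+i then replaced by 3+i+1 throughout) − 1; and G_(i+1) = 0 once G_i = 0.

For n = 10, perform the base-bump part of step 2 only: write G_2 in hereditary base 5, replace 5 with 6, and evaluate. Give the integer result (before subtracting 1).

28

step 0: 10 = 3^2 + 1; sub 4 for 3: 4^2 + 1; = 17; G_1 = 17−1 = 16
step 1: 16 = 4^2; sub 5 for 4: 5^2; = 25; G_2 = 25−1 = 24
step 2: 24 = 4·5 + 4; sub 6 for 5: 4·6 + 4; = 28; G_3 = 28−1 = 27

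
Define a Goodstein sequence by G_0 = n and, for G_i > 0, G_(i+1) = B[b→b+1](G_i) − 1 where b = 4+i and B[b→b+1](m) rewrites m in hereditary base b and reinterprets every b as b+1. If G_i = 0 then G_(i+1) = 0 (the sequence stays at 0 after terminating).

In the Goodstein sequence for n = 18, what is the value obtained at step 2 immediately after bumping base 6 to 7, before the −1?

G_0=18  [base 4] 4^2 + 2  →[4↦5]→  5^2 + 2 = 27  −1 ⇒ G_1=26
G_1=26  [base 5] 5^2 + 1  →[5↦6]→  6^2 + 1 = 37  −1 ⇒ G_2=36
G_2=36  [base 6] 6^2  →[6↦7]→  7^2 = 49  −1 ⇒ G_3=48

49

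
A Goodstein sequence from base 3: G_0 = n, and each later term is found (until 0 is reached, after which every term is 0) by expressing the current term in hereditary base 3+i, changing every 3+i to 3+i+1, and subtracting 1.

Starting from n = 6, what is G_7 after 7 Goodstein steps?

5

[0] 6 ≡ 2·3 (base 3). Lift 4: 8. −1: 7.
[1] 7 ≡ 4 + 3 (base 4). Lift 5: 8. −1: 7.
[2] 7 ≡ 5 + 2 (base 5). Lift 6: 8. −1: 7.
[3] 7 ≡ 6 + 1 (base 6). Lift 7: 8. −1: 7.
[4] 7 ≡ 7 (base 7). Lift 8: 8. −1: 7.
[5] 7 ≡ 7 (base 8). Lift 9: 7. −1: 6.
[6] 6 ≡ 6 (base 9). Lift 10: 6. −1: 5.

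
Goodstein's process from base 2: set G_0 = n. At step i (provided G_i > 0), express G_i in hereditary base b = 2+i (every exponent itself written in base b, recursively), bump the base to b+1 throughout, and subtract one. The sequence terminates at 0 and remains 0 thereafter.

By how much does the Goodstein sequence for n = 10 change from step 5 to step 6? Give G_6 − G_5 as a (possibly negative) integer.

79857569

(0) 10|_2 = 2^(2 + 1) + 2 ↦ 3^(3 + 1) + 3|_3 = 84 ⇒ 83
(1) 83|_3 = 3^(3 + 1) + 2 ↦ 4^(4 + 1) + 2|_4 = 1026 ⇒ 1025
(2) 1025|_4 = 4^(4 + 1) + 1 ↦ 5^(5 + 1) + 1|_5 = 15626 ⇒ 15625
(3) 15625|_5 = 5^(5 + 1) ↦ 6^(6 + 1)|_6 = 279936 ⇒ 279935
(4) 279935|_6 = 5·6^6 + 5·6^5 + 5·6^4 + 5·6^3 + 5·6^2 + 5·6 + 5 ↦ 5·7^7 + 5·7^5 + 5·7^4 + 5·7^3 + 5·7^2 + 5·7 + 5|_7 = 4215755 ⇒ 4215754
(5) 4215754|_7 = 5·7^7 + 5·7^5 + 5·7^4 + 5·7^3 + 5·7^2 + 5·7 + 4 ↦ 5·8^8 + 5·8^5 + 5·8^4 + 5·8^3 + 5·8^2 + 5·8 + 4|_8 = 84073324 ⇒ 84073323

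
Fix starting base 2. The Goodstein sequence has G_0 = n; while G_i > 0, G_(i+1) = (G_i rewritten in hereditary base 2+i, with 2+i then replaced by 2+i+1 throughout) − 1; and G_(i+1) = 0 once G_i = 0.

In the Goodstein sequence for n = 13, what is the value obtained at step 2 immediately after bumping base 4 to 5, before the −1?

16093

G_0=13  [base 2] 2^(2 + 1) + 2^2 + 1  →[2↦3]→  3^(3 + 1) + 3^3 + 1 = 109  −1 ⇒ G_1=108
G_1=108  [base 3] 3^(3 + 1) + 3^3  →[3↦4]→  4^(4 + 1) + 4^4 = 1280  −1 ⇒ G_2=1279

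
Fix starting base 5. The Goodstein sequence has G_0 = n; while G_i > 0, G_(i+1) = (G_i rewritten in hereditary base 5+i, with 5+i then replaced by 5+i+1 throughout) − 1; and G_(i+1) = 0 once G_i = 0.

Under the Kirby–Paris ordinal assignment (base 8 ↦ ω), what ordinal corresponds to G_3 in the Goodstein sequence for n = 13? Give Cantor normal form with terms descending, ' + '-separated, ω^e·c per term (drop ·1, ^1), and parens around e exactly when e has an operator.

ω·2

[0] 13 ≡ 2·5 + 3 (base 5). Lift 6: 15. −1: 14.
[1] 14 ≡ 2·6 + 2 (base 6). Lift 7: 16. −1: 15.
[2] 15 ≡ 2·7 + 1 (base 7). Lift 8: 17. −1: 16.
[3] 16 ≡ 2·8 (base 8). Lift 9: 18. −1: 17.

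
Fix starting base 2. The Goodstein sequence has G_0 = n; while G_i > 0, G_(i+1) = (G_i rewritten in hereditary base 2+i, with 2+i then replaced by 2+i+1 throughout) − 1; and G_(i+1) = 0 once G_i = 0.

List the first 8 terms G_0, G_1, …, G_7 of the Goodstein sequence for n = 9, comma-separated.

G_0 = 9. HB_2(9) = 2^(2 + 1) + 1. Bump = 82. G_1 = 81.
G_1 = 81. HB_3(81) = 3^(3 + 1). Bump = 1024. G_2 = 1023.
G_2 = 1023. HB_4(1023) = 3·4^4 + 3·4^3 + 3·4^2 + 3·4 + 3. Bump = 9843. G_3 = 9842.
G_3 = 9842. HB_5(9842) = 3·5^5 + 3·5^3 + 3·5^2 + 3·5 + 2. Bump = 140744. G_4 = 140743.
G_4 = 140743. HB_6(140743) = 3·6^6 + 3·6^3 + 3·6^2 + 3·6 + 1. Bump = 2471827. G_5 = 2471826.
G_5 = 2471826. HB_7(2471826) = 3·7^7 + 3·7^3 + 3·7^2 + 3·7. Bump = 50333400. G_6 = 50333399.
G_6 = 50333399. HB_8(50333399) = 3·8^8 + 3·8^3 + 3·8^2 + 2·8 + 7. Bump = 1162263922. G_7 = 1162263921.

9, 81, 1023, 9842, 140743, 2471826, 50333399, 1162263921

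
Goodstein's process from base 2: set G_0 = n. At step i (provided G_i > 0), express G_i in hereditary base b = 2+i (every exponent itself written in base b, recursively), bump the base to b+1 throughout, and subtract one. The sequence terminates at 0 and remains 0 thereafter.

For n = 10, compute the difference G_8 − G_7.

48063120959

[0] 10 ≡ 2^(2 + 1) + 2 (base 2). Lift 3: 84. −1: 83.
[1] 83 ≡ 3^(3 + 1) + 2 (base 3). Lift 4: 1026. −1: 1025.
[2] 1025 ≡ 4^(4 + 1) + 1 (base 4). Lift 5: 15626. −1: 15625.
[3] 15625 ≡ 5^(5 + 1) (base 5). Lift 6: 279936. −1: 279935.
[4] 279935 ≡ 5·6^6 + 5·6^5 + 5·6^4 + 5·6^3 + 5·6^2 + 5·6 + 5 (base 6). Lift 7: 4215755. −1: 4215754.
[5] 4215754 ≡ 5·7^7 + 5·7^5 + 5·7^4 + 5·7^3 + 5·7^2 + 5·7 + 4 (base 7). Lift 8: 84073324. −1: 84073323.
[6] 84073323 ≡ 5·8^8 + 5·8^5 + 5·8^4 + 5·8^3 + 5·8^2 + 5·8 + 3 (base 8). Lift 9: 1937434593. −1: 1937434592.
[7] 1937434592 ≡ 5·9^9 + 5·9^5 + 5·9^4 + 5·9^3 + 5·9^2 + 5·9 + 2 (base 9). Lift 10: 50000555552. −1: 50000555551.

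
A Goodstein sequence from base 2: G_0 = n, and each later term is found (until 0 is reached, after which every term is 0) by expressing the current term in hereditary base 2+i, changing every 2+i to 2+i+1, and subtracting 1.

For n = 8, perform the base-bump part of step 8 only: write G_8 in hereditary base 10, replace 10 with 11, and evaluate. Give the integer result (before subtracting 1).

(0) 8|_2 = 2^(2 + 1) ↦ 3^(3 + 1)|_3 = 81 ⇒ 80
(1) 80|_3 = 2·3^3 + 2·3^2 + 2·3 + 2 ↦ 2·4^4 + 2·4^2 + 2·4 + 2|_4 = 554 ⇒ 553
(2) 553|_4 = 2·4^4 + 2·4^2 + 2·4 + 1 ↦ 2·5^5 + 2·5^2 + 2·5 + 1|_5 = 6311 ⇒ 6310
(3) 6310|_5 = 2·5^5 + 2·5^2 + 2·5 ↦ 2·6^6 + 2·6^2 + 2·6|_6 = 93396 ⇒ 93395
(4) 93395|_6 = 2·6^6 + 2·6^2 + 6 + 5 ↦ 2·7^7 + 2·7^2 + 7 + 5|_7 = 1647196 ⇒ 1647195
(5) 1647195|_7 = 2·7^7 + 2·7^2 + 7 + 4 ↦ 2·8^8 + 2·8^2 + 8 + 4|_8 = 33554572 ⇒ 33554571
(6) 33554571|_8 = 2·8^8 + 2·8^2 + 8 + 3 ↦ 2·9^9 + 2·9^2 + 9 + 3|_9 = 774841152 ⇒ 774841151
(7) 774841151|_9 = 2·9^9 + 2·9^2 + 9 + 2 ↦ 2·10^10 + 2·10^2 + 10 + 2|_10 = 20000000212 ⇒ 20000000211
(8) 20000000211|_10 = 2·10^10 + 2·10^2 + 10 + 1 ↦ 2·11^11 + 2·11^2 + 11 + 1|_11 = 570623341476 ⇒ 570623341475

570623341476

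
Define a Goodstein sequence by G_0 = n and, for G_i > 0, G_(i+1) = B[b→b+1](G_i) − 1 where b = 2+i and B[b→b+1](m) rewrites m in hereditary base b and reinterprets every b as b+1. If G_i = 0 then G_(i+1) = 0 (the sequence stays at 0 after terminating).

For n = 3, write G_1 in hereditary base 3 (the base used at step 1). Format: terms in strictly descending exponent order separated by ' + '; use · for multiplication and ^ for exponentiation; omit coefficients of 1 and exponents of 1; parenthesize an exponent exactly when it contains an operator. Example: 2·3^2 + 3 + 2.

base 2: 3 = 2 + 1; at 3: 3 + 1 = 4; next = 3
base 3: 3 = 3; at 4: 4 = 4; next = 3

3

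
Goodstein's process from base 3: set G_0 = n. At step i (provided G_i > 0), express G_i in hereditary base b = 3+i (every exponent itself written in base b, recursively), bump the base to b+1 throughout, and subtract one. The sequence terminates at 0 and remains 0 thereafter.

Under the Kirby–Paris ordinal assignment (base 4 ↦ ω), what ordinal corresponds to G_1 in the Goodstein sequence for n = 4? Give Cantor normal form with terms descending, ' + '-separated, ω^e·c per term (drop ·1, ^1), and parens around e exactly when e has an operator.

ω

step 0: 4 = 3 + 1; sub 4 for 3: 4 + 1; = 5; G_1 = 5−1 = 4
step 1: 4 = 4; sub 5 for 4: 5; = 5; G_2 = 5−1 = 4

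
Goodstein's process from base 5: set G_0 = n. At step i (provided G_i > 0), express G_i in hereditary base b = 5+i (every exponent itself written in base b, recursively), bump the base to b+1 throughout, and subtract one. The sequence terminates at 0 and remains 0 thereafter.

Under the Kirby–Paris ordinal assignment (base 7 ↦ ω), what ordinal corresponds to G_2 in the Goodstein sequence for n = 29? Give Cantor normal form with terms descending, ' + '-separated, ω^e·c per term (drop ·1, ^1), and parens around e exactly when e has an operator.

G_0 = 29. HB_5(29) = 5^2 + 4. Bump = 40. G_1 = 39.
G_1 = 39. HB_6(39) = 6^2 + 3. Bump = 52. G_2 = 51.
G_2 = 51. HB_7(51) = 7^2 + 2. Bump = 66. G_3 = 65.

ω^2 + 2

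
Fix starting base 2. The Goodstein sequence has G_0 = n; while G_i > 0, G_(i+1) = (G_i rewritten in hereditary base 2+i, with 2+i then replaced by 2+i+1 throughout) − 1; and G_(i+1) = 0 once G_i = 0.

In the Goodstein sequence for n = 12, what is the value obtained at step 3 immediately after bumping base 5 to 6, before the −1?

280020

step 0: 12 = 2^(2 + 1) + 2^2; sub 3 for 2: 3^(3 + 1) + 3^3; = 108; G_1 = 108−1 = 107
step 1: 107 = 3^(3 + 1) + 2·3^2 + 2·3 + 2; sub 4 for 3: 4^(4 + 1) + 2·4^2 + 2·4 + 2; = 1066; G_2 = 1066−1 = 1065
step 2: 1065 = 4^(4 + 1) + 2·4^2 + 2·4 + 1; sub 5 for 4: 5^(5 + 1) + 2·5^2 + 2·5 + 1; = 15686; G_3 = 15686−1 = 15685
step 3: 15685 = 5^(5 + 1) + 2·5^2 + 2·5; sub 6 for 5: 6^(6 + 1) + 2·6^2 + 2·6; = 280020; G_4 = 280020−1 = 280019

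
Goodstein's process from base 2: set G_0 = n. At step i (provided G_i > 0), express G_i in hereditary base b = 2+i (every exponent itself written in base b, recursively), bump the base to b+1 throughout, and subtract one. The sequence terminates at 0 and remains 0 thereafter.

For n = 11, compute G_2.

11 —HB2→ 2^(2 + 1) + 2 + 1 —bump→ 3^(3 + 1) + 3 + 1 = 85 —(−1)→ 84
84 —HB3→ 3^(3 + 1) + 3 —bump→ 4^(4 + 1) + 4 = 1028 —(−1)→ 1027
1027 —HB4→ 4^(4 + 1) + 3 —bump→ 5^(5 + 1) + 3 = 15628 —(−1)→ 15627

1027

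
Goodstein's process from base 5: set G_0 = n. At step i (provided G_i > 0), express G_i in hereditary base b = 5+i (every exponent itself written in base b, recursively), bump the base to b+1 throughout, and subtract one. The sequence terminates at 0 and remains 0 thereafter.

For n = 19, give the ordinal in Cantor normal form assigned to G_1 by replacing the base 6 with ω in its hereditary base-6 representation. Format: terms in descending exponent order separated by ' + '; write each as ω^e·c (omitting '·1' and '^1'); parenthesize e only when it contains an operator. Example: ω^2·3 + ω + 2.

ω·3 + 3

step 0: 19 = 3·5 + 4; sub 6 for 5: 3·6 + 4; = 22; G_1 = 22−1 = 21
step 1: 21 = 3·6 + 3; sub 7 for 6: 3·7 + 3; = 24; G_2 = 24−1 = 23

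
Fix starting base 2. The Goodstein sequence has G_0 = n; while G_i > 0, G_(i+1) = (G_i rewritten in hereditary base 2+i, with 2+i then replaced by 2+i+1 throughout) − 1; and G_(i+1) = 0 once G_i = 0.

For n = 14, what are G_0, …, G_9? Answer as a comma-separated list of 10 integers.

i=0: 14 = 2^(2 + 1) + 2^2 + 2 (b=2); 2→3: 3^(3 + 1) + 3^3 + 3 = 111; 111−1 = 110
i=1: 110 = 3^(3 + 1) + 3^3 + 2 (b=3); 3→4: 4^(4 + 1) + 4^4 + 2 = 1282; 1282−1 = 1281
i=2: 1281 = 4^(4 + 1) + 4^4 + 1 (b=4); 4→5: 5^(5 + 1) + 5^5 + 1 = 18751; 18751−1 = 18750
i=3: 18750 = 5^(5 + 1) + 5^5 (b=5); 5→6: 6^(6 + 1) + 6^6 = 326592; 326592−1 = 326591
i=4: 326591 = 6^(6 + 1) + 5·6^5 + 5·6^4 + 5·6^3 + 5·6^2 + 5·6 + 5 (b=6); 6→7: 7^(7 + 1) + 5·7^5 + 5·7^4 + 5·7^3 + 5·7^2 + 5·7 + 5 = 5862841; 5862841−1 = 5862840
i=5: 5862840 = 7^(7 + 1) + 5·7^5 + 5·7^4 + 5·7^3 + 5·7^2 + 5·7 + 4 (b=7); 7→8: 8^(8 + 1) + 5·8^5 + 5·8^4 + 5·8^3 + 5·8^2 + 5·8 + 4 = 134404972; 134404972−1 = 134404971
i=6: 134404971 = 8^(8 + 1) + 5·8^5 + 5·8^4 + 5·8^3 + 5·8^2 + 5·8 + 3 (b=8); 8→9: 9^(9 + 1) + 5·9^5 + 5·9^4 + 5·9^3 + 5·9^2 + 5·9 + 3 = 3487116549; 3487116549−1 = 3487116548
i=7: 3487116548 = 9^(9 + 1) + 5·9^5 + 5·9^4 + 5·9^3 + 5·9^2 + 5·9 + 2 (b=9); 9→10: 10^(10 + 1) + 5·10^5 + 5·10^4 + 5·10^3 + 5·10^2 + 5·10 + 2 = 100000555552; 100000555552−1 = 100000555551
i=8: 100000555551 = 10^(10 + 1) + 5·10^5 + 5·10^4 + 5·10^3 + 5·10^2 + 5·10 + 1 (b=10); 10→11: 11^(11 + 1) + 5·11^5 + 5·11^4 + 5·11^3 + 5·11^2 + 5·11 + 1 = 3138429262497; 3138429262497−1 = 3138429262496

14, 110, 1281, 18750, 326591, 5862840, 134404971, 3487116548, 100000555551, 3138429262496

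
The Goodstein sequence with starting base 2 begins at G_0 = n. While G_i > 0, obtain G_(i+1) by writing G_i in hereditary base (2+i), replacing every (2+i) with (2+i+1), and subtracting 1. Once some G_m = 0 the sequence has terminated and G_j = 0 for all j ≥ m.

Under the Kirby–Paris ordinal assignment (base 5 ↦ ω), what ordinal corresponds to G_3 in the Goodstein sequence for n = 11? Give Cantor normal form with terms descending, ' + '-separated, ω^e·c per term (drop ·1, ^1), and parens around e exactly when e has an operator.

ω^(ω + 1) + 2

G_0=11  [base 2] 2^(2 + 1) + 2 + 1  →[2↦3]→  3^(3 + 1) + 3 + 1 = 85  −1 ⇒ G_1=84
G_1=84  [base 3] 3^(3 + 1) + 3  →[3↦4]→  4^(4 + 1) + 4 = 1028  −1 ⇒ G_2=1027
G_2=1027  [base 4] 4^(4 + 1) + 3  →[4↦5]→  5^(5 + 1) + 3 = 15628  −1 ⇒ G_3=15627
G_3=15627  [base 5] 5^(5 + 1) + 2  →[5↦6]→  6^(6 + 1) + 2 = 279938  −1 ⇒ G_4=279937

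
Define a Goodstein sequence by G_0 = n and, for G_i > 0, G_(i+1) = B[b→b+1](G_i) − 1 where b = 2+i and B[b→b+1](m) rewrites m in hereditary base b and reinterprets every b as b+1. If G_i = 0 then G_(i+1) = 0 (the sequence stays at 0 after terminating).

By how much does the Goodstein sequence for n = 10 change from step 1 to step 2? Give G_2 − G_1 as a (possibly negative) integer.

942

G_0 = 10. HB_2(10) = 2^(2 + 1) + 2. Bump = 84. G_1 = 83.
G_1 = 83. HB_3(83) = 3^(3 + 1) + 2. Bump = 1026. G_2 = 1025.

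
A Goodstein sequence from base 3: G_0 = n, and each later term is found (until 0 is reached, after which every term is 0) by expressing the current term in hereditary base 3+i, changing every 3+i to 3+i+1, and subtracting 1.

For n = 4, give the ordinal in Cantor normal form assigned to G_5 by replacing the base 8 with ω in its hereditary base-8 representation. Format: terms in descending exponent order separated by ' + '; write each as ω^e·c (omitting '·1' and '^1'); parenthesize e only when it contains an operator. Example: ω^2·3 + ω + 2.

1

4 —HB3→ 3 + 1 —bump→ 4 + 1 = 5 —(−1)→ 4
4 —HB4→ 4 —bump→ 5 = 5 —(−1)→ 4
4 —HB5→ 4 —bump→ 4 = 4 —(−1)→ 3
3 —HB6→ 3 —bump→ 3 = 3 —(−1)→ 2
2 —HB7→ 2 —bump→ 2 = 2 —(−1)→ 1
1 —HB8→ 1 —bump→ 1 = 1 —(−1)→ 0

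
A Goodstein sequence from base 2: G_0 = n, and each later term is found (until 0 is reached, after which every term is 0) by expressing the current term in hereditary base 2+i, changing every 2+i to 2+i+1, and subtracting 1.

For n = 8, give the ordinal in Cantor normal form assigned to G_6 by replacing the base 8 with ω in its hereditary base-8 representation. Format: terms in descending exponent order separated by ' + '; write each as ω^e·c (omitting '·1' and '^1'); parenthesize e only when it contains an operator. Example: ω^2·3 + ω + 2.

ω^ω·2 + ω^2·2 + ω + 3

step 0: 8 = 2^(2 + 1); sub 3 for 2: 3^(3 + 1); = 81; G_1 = 81−1 = 80
step 1: 80 = 2·3^3 + 2·3^2 + 2·3 + 2; sub 4 for 3: 2·4^4 + 2·4^2 + 2·4 + 2; = 554; G_2 = 554−1 = 553
step 2: 553 = 2·4^4 + 2·4^2 + 2·4 + 1; sub 5 for 4: 2·5^5 + 2·5^2 + 2·5 + 1; = 6311; G_3 = 6311−1 = 6310
step 3: 6310 = 2·5^5 + 2·5^2 + 2·5; sub 6 for 5: 2·6^6 + 2·6^2 + 2·6; = 93396; G_4 = 93396−1 = 93395
step 4: 93395 = 2·6^6 + 2·6^2 + 6 + 5; sub 7 for 6: 2·7^7 + 2·7^2 + 7 + 5; = 1647196; G_5 = 1647196−1 = 1647195
step 5: 1647195 = 2·7^7 + 2·7^2 + 7 + 4; sub 8 for 7: 2·8^8 + 2·8^2 + 8 + 4; = 33554572; G_6 = 33554572−1 = 33554571
step 6: 33554571 = 2·8^8 + 2·8^2 + 8 + 3; sub 9 for 8: 2·9^9 + 2·9^2 + 9 + 3; = 774841152; G_7 = 774841152−1 = 774841151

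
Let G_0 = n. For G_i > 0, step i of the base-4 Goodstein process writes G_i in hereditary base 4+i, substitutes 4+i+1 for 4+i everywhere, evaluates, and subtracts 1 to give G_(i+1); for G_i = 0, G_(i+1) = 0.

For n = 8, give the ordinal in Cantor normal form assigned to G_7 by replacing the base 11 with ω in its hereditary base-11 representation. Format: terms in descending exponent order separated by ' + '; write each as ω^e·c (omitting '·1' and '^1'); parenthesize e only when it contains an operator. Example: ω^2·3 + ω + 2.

8

8 —HB4→ 2·4 —bump→ 2·5 = 10 —(−1)→ 9
9 —HB5→ 5 + 4 —bump→ 6 + 4 = 10 —(−1)→ 9
9 —HB6→ 6 + 3 —bump→ 7 + 3 = 10 —(−1)→ 9
9 —HB7→ 7 + 2 —bump→ 8 + 2 = 10 —(−1)→ 9
9 —HB8→ 8 + 1 —bump→ 9 + 1 = 10 —(−1)→ 9
9 —HB9→ 9 —bump→ 10 = 10 —(−1)→ 9
9 —HB10→ 9 —bump→ 9 = 9 —(−1)→ 8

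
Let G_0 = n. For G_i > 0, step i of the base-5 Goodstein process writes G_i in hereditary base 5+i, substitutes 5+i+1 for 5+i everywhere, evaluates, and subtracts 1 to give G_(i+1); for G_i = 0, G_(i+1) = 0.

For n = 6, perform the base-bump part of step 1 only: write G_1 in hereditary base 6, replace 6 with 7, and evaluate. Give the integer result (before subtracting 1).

7

base 5: 6 = 5 + 1; at 6: 6 + 1 = 7; next = 6
base 6: 6 = 6; at 7: 7 = 7; next = 6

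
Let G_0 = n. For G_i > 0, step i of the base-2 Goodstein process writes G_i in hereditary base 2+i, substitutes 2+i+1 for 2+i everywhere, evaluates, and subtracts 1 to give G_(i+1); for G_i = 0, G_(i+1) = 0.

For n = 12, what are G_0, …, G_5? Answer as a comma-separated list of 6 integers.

G_0=12  [base 2] 2^(2 + 1) + 2^2  →[2↦3]→  3^(3 + 1) + 3^3 = 108  −1 ⇒ G_1=107
G_1=107  [base 3] 3^(3 + 1) + 2·3^2 + 2·3 + 2  →[3↦4]→  4^(4 + 1) + 2·4^2 + 2·4 + 2 = 1066  −1 ⇒ G_2=1065
G_2=1065  [base 4] 4^(4 + 1) + 2·4^2 + 2·4 + 1  →[4↦5]→  5^(5 + 1) + 2·5^2 + 2·5 + 1 = 15686  −1 ⇒ G_3=15685
G_3=15685  [base 5] 5^(5 + 1) + 2·5^2 + 2·5  →[5↦6]→  6^(6 + 1) + 2·6^2 + 2·6 = 280020  −1 ⇒ G_4=280019
G_4=280019  [base 6] 6^(6 + 1) + 2·6^2 + 6 + 5  →[6↦7]→  7^(7 + 1) + 2·7^2 + 7 + 5 = 5764911  −1 ⇒ G_5=5764910

12, 107, 1065, 15685, 280019, 5764910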